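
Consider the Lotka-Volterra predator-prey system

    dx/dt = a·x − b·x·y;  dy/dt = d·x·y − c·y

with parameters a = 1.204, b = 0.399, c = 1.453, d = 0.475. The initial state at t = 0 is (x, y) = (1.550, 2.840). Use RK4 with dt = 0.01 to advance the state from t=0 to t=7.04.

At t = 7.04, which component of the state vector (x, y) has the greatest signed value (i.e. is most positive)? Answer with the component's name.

largest component: x

t=0.000: state=(1.550, 2.840)
step 1 (dt=0.01): k1=(0.110, -2.036), k2=(0.116, -2.028), k3=(0.116, -2.028), k4=(0.122, -2.019); state += dt/6·(k1+2k2+2k3+k4)
t=0.010: state=(1.551, 2.820)
t=0.020: state=(1.552, 2.800)
t=0.030: state=(1.554, 2.780)
continuing one RK4 step at a time; state shown every 25 steps (Δt=0.25):
t=0.250: state=(1.616, 2.382)
t=0.500: state=(1.754, 2.022)
t=0.750: state=(1.965, 1.752)
t=1.000: state=(2.252, 1.564)
t=1.250: state=(2.619, 1.451)
t=1.500: state=(3.070, 1.413)
t=1.750: state=(3.597, 1.459)
t=2.000: state=(4.175, 1.609)
t=2.250: state=(4.742, 1.901)
t=2.500: state=(5.183, 2.388)
t=2.750: state=(5.333, 3.113)
t=3.000: state=(5.052, 4.029)
t=3.250: state=(4.363, 4.915)
t=3.500: state=(3.501, 5.453)
t=3.750: state=(2.730, 5.480)
t=4.000: state=(2.172, 5.087)
t=4.250: state=(1.820, 4.476)
t=4.500: state=(1.626, 3.814)
t=4.750: state=(1.550, 3.200)
t=5.000: state=(1.564, 2.675)
t=5.250: state=(1.654, 2.250)
t=5.500: state=(1.816, 1.921)
t=5.750: state=(2.052, 1.680)
t=6.000: state=(2.366, 1.518)
t=6.250: state=(2.761, 1.430)
t=6.500: state=(3.239, 1.419)
t=6.750: state=(3.788, 1.496)
t=7.000: state=(4.371, 1.689)
t=7.040: state=(4.463, 1.733)
compare at T: x=4.463, y=1.733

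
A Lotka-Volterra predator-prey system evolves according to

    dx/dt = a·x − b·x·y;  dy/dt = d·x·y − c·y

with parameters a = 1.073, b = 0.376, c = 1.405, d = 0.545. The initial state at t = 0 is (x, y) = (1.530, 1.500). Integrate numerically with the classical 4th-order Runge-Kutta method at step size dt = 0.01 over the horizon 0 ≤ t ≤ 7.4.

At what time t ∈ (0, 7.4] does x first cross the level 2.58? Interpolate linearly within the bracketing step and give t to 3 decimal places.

t = 0.870

t=0.000: state=(1.530, 1.500)
step 1 (dt=0.01): k1=(0.779, -0.857), k2=(0.783, -0.851), k3=(0.783, -0.851), k4=(0.788, -0.845); state += dt/6·(k1+2k2+2k3+k4)
t=0.010: state=(1.538, 1.491)
t=0.020: state=(1.546, 1.483)
t=0.030: state=(1.554, 1.475)
continuing one RK4 step at a time; state shown every 25 steps (Δt=0.25):
t=0.250: state=(1.753, 1.319)
t=0.500: state=(2.038, 1.201)
t=0.750: state=(2.388, 1.142)
t=0.870: state=(2.580, 1.135)
next step: t=0.880: state=(2.597, 1.135) — x has crossed 2.58
linear interpolation between t=0.870 (2.57990) and t=0.880 (2.59663) → t≈0.870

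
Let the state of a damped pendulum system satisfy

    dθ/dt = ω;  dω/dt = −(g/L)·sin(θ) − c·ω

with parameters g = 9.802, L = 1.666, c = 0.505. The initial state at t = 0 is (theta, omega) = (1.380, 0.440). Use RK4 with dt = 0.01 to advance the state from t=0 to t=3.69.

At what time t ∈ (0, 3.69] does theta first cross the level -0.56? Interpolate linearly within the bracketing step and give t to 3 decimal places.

t = 1.112

t=0.000: state=(1.380, 0.440)
step 1 (dt=0.01): k1=(0.440, -5.999), k2=(0.410, -5.986), k3=(0.410, -5.986), k4=(0.380, -5.973); state += dt/6·(k1+2k2+2k3+k4)
t=0.010: state=(1.384, 0.380)
t=0.020: state=(1.388, 0.321)
t=0.030: state=(1.391, 0.261)
continuing one RK4 step at a time; state shown every 20 steps (Δt=0.2):
t=0.200: state=(1.352, -0.702)
t=0.400: state=(1.109, -1.692)
t=0.600: state=(0.693, -2.407)
t=0.800: state=(0.179, -2.642)
t=1.000: state=(-0.325, -2.297)
t=1.110: state=(-0.556, -1.902)
next step: t=1.120: state=(-0.575, -1.861) — theta has crossed -0.56
linear interpolation between t=1.110 (-0.55649) and t=1.120 (-0.57530) → t≈1.112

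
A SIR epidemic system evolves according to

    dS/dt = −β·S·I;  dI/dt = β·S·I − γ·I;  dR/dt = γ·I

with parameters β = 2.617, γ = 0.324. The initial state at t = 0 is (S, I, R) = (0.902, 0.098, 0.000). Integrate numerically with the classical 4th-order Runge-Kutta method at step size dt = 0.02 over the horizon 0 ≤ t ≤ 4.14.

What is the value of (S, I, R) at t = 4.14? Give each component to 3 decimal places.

(S, I, R) = (0.006, 0.371, 0.623)

t=0.000: state=(0.902, 0.098, 0.000)
step 1 (dt=0.02): k1=(-0.231, 0.200, 0.032), k2=(-0.235, 0.203, 0.032), k3=(-0.236, 0.203, 0.032), k4=(-0.240, 0.207, 0.033); state += dt/6·(k1+2k2+2k3+k4)
t=0.020: state=(0.897, 0.102, 0.001)
t=0.040: state=(0.892, 0.106, 0.001)
t=0.060: state=(0.887, 0.111, 0.002)
continuing one RK4 step at a time; state shown every 10 steps (Δt=0.2):
t=0.200: state=(0.847, 0.145, 0.008)
t=0.400: state=(0.773, 0.208, 0.019)
t=0.600: state=(0.679, 0.286, 0.035)
t=0.800: state=(0.572, 0.372, 0.056)
t=1.000: state=(0.461, 0.456, 0.083)
t=1.200: state=(0.356, 0.529, 0.115)
t=1.400: state=(0.266, 0.583, 0.151)
t=1.600: state=(0.194, 0.616, 0.190)
t=1.800: state=(0.140, 0.629, 0.231)
t=2.000: state=(0.101, 0.628, 0.272)
t=2.200: state=(0.073, 0.615, 0.312)
t=2.400: state=(0.053, 0.596, 0.351)
t=2.600: state=(0.039, 0.572, 0.389)
t=2.800: state=(0.029, 0.546, 0.425)
t=3.000: state=(0.022, 0.518, 0.460)
t=3.200: state=(0.017, 0.491, 0.492)
t=3.400: state=(0.013, 0.463, 0.523)
t=3.600: state=(0.010, 0.437, 0.553)
t=3.800: state=(0.008, 0.412, 0.580)
t=4.000: state=(0.007, 0.387, 0.606)
t=4.140: state=(0.006, 0.371, 0.623)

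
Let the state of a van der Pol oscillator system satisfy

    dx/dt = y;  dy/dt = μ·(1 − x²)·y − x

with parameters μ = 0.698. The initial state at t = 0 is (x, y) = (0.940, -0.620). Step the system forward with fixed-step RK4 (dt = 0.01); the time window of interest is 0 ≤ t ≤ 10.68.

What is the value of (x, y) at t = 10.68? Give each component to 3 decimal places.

(x, y) = (0.380, 2.305)

t=0.000: state=(0.940, -0.620)
step 1 (dt=0.01): k1=(-0.620, -0.990), k2=(-0.625, -0.990), k3=(-0.625, -0.990), k4=(-0.630, -0.990); state += dt/6·(k1+2k2+2k3+k4)
t=0.010: state=(0.934, -0.630)
t=0.020: state=(0.927, -0.640)
t=0.030: state=(0.921, -0.650)
continuing one RK4 step at a time; state shown every 50 steps (Δt=0.5):
t=0.500: state=(0.504, -1.132)
t=1.000: state=(-0.202, -1.681)
t=1.500: state=(-1.090, -1.679)
t=2.000: state=(-1.677, -0.578)
t=2.500: state=(-1.712, 0.335)
t=3.000: state=(-1.414, 0.824)
t=3.500: state=(-0.892, 1.282)
t=4.000: state=(-0.097, 1.933)
t=4.500: state=(0.999, 2.248)
t=5.000: state=(1.834, 0.890)
t=5.500: state=(1.945, -0.279)
t=6.000: state=(1.672, -0.759)
t=6.500: state=(1.203, -1.130)
t=7.000: state=(0.512, -1.678)
t=7.500: state=(-0.505, -2.343)
t=8.000: state=(-1.596, -1.649)
t=8.500: state=(-1.999, -0.085)
t=9.000: state=(-1.844, 0.597)
t=9.500: state=(-1.453, 0.957)
t=10.000: state=(-0.873, 1.393)
t=10.500: state=(-0.015, 2.074)
t=10.680: state=(0.380, 2.305)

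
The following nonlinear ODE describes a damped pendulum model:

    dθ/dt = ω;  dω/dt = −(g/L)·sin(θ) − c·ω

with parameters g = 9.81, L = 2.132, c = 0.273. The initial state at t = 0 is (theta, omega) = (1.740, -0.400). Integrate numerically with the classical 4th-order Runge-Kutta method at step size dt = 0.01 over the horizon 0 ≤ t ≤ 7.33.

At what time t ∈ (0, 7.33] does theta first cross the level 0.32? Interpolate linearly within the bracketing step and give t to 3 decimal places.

t = 0.751

t=0.000: state=(1.740, -0.400)
step 1 (dt=0.01): k1=(-0.400, -4.426), k2=(-0.422, -4.422), k3=(-0.422, -4.422), k4=(-0.444, -4.418); state += dt/6·(k1+2k2+2k3+k4)
t=0.010: state=(1.736, -0.444)
t=0.020: state=(1.731, -0.488)
t=0.030: state=(1.726, -0.532)
continuing one RK4 step at a time; state shown every 25 steps (Δt=0.25):
t=0.250: state=(1.504, -1.480)
t=0.500: state=(1.010, -2.435)
t=0.750: state=(0.323, -2.954)
next step: t=0.760: state=(0.293, -2.960) — theta has crossed 0.32
linear interpolation between t=0.750 (0.32251) and t=0.760 (0.29294) → t≈0.751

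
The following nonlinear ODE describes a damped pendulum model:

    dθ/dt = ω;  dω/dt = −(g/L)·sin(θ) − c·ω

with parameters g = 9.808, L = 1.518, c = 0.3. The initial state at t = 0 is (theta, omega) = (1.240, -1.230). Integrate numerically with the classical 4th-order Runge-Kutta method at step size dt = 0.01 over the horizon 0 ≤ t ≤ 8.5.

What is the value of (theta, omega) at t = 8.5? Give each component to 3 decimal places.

(theta, omega) = (-0.230, -0.644)

t=0.000: state=(1.240, -1.230)
step 1 (dt=0.01): k1=(-1.230, -5.742), k2=(-1.259, -5.720), k3=(-1.259, -5.720), k4=(-1.287, -5.698); state += dt/6·(k1+2k2+2k3+k4)
t=0.010: state=(1.227, -1.287)
t=0.020: state=(1.214, -1.344)
t=0.030: state=(1.201, -1.400)
continuing one RK4 step at a time; state shown every 50 steps (Δt=0.5):
t=0.500: state=(0.075, -2.914)
t=1.000: state=(-1.011, -0.976)
t=1.500: state=(-0.796, 1.698)
t=2.000: state=(0.314, 2.156)
t=2.500: state=(0.886, -0.055)
t=3.000: state=(0.325, -1.900)
t=3.500: state=(-0.557, -1.174)
t=4.000: state=(-0.627, 0.874)
t=4.500: state=(0.088, 1.594)
t=5.000: state=(0.591, 0.198)
t=5.500: state=(0.282, -1.246)
t=6.000: state=(-0.342, -0.918)
t=6.500: state=(-0.443, 0.528)
t=7.000: state=(0.035, 1.110)
t=7.500: state=(0.401, 0.182)
t=8.000: state=(0.201, -0.849)
t=8.500: state=(-0.230, -0.644)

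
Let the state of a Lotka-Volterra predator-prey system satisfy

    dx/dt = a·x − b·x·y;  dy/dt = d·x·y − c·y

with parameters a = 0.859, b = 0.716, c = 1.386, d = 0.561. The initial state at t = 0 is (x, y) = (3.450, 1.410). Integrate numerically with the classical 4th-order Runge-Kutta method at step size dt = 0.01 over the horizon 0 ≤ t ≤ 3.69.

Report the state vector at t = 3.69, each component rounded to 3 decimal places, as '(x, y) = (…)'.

t=0.000: state=(3.450, 1.410)
step 1 (dt=0.01): k1=(-0.519, 0.775), k2=(-0.529, 0.775), k3=(-0.529, 0.775), k4=(-0.538, 0.775); state += dt/6·(k1+2k2+2k3+k4)
t=0.010: state=(3.445, 1.418)
t=0.020: state=(3.439, 1.425)
t=0.030: state=(3.434, 1.433)
continuing one RK4 step at a time; state shown every 20 steps (Δt=0.2):
t=0.200: state=(3.311, 1.563)
t=0.400: state=(3.112, 1.699)
t=0.600: state=(2.875, 1.802)
t=0.800: state=(2.625, 1.859)
t=1.000: state=(2.386, 1.866)
t=1.200: state=(2.174, 1.826)
t=1.400: state=(1.998, 1.748)
t=1.600: state=(1.860, 1.644)
t=1.800: state=(1.760, 1.526)
t=2.000: state=(1.694, 1.404)
t=2.200: state=(1.660, 1.284)
t=2.400: state=(1.653, 1.172)
t=2.600: state=(1.672, 1.070)
t=2.800: state=(1.715, 0.980)
t=3.000: state=(1.780, 0.904)
t=3.200: state=(1.866, 0.840)
t=3.400: state=(1.972, 0.790)
t=3.600: state=(2.097, 0.752)
t=3.690: state=(2.159, 0.739)

(x, y) = (2.159, 0.739)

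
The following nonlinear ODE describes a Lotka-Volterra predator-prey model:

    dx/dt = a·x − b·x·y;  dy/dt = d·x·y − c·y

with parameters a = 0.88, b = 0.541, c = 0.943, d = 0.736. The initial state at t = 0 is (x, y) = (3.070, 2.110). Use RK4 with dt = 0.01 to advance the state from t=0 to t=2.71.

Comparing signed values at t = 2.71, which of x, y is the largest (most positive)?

t=0.000: state=(3.070, 2.110)
step 1 (dt=0.01): k1=(-0.803, 2.778), k2=(-0.825, 2.790), k3=(-0.825, 2.790), k4=(-0.847, 2.802); state += dt/6·(k1+2k2+2k3+k4)
t=0.010: state=(3.062, 2.138)
t=0.020: state=(3.053, 2.166)
t=0.030: state=(3.044, 2.194)
continuing one RK4 step at a time; state shown every 10 steps (Δt=0.1):
t=0.100: state=(2.968, 2.399)
t=0.200: state=(2.823, 2.702)
t=0.300: state=(2.642, 3.007)
t=0.400: state=(2.432, 3.299)
t=0.500: state=(2.206, 3.561)
t=0.600: state=(1.975, 3.779)
t=0.700: state=(1.749, 3.944)
t=0.800: state=(1.538, 4.050)
t=0.900: state=(1.347, 4.098)
t=1.000: state=(1.179, 4.092)
t=1.100: state=(1.033, 4.039)
t=1.200: state=(0.908, 3.947)
t=1.300: state=(0.804, 3.825)
t=1.400: state=(0.716, 3.680)
t=1.500: state=(0.644, 3.521)
t=1.600: state=(0.584, 3.352)
t=1.700: state=(0.534, 3.178)
t=1.800: state=(0.494, 3.004)
t=1.900: state=(0.460, 2.831)
t=2.000: state=(0.433, 2.662)
t=2.100: state=(0.411, 2.499)
t=2.200: state=(0.394, 2.342)
t=2.300: state=(0.381, 2.193)
t=2.400: state=(0.371, 2.052)
t=2.500: state=(0.364, 1.918)
t=2.600: state=(0.359, 1.793)
t=2.700: state=(0.357, 1.675)
t=2.710: state=(0.357, 1.663)
compare at T: x=0.357, y=1.663

largest component: y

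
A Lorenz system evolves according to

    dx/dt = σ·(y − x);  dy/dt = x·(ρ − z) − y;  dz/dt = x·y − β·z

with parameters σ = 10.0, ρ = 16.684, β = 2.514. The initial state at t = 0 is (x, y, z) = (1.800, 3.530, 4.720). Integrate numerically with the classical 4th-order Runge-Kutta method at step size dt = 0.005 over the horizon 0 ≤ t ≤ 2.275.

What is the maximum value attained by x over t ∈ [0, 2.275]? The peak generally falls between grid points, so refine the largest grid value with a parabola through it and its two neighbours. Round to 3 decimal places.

max x = 11.622

t=0.000: state=(1.800, 3.530, 4.720)
step 1 (dt=0.005): k1=(17.300, 18.005, -5.512), k2=(17.318, 18.503, -5.242), k3=(17.330, 18.501, -5.241), k4=(17.359, 18.999, -4.966); state += dt/6·(k1+2k2+2k3+k4)
t=0.005: state=(1.887, 3.623, 4.694)
t=0.010: state=(1.974, 3.720, 4.670)
t=0.015: state=(2.061, 3.822, 4.650)
continuing one RK4 step at a time; state shown every 20 steps (Δt=0.1):
t=0.100: state=(3.823, 6.347, 4.901)
t=0.200: state=(7.083, 11.041, 8.073)
t=0.300: state=(10.910, 13.686, 16.875)
t=0.400: state=(10.707, 7.325, 24.174)
t=0.500: state=(5.965, 1.115, 21.665)
t=0.600: state=(2.314, -0.071, 16.965)
t=0.700: state=(0.865, 0.129, 13.193)
t=0.800: state=(0.503, 0.410, 10.275)
t=0.900: state=(0.559, 0.740, 8.017)
t=1.000: state=(0.863, 1.305, 6.298)
t=1.100: state=(1.506, 2.398, 5.089)
t=1.200: state=(2.785, 4.540, 4.609)
t=1.300: state=(5.219, 8.413, 5.878)
t=1.400: state=(9.037, 13.095, 11.620)
t=1.500: state=(11.606, 11.608, 21.526)
t=1.600: state=(8.616, 3.601, 23.770)
t=1.700: state=(3.912, 0.199, 19.335)
t=1.800: state=(1.433, 0.007, 15.039)
t=1.900: state=(0.634, 0.290, 11.707)
t=2.000: state=(0.524, 0.589, 9.126)
t=2.100: state=(0.714, 1.028, 7.140)
t=2.200: state=(1.185, 1.845, 5.672)
t=2.275: state=(1.833, 2.939, 4.942)
largest grid value and its neighbours: x(0.345)=11.61945, x(0.350)=11.62068, x(0.355)=11.60477
parabola through these three points peaks at t≈0.348 with x≈11.62225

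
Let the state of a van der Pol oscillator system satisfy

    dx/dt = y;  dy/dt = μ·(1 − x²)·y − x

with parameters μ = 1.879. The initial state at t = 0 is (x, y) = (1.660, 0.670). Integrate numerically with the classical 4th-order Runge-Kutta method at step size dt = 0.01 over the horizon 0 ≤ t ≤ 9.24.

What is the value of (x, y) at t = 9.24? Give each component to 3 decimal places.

t=0.000: state=(1.660, 0.670)
step 1 (dt=0.01): k1=(0.670, -3.870), k2=(0.651, -3.823), k3=(0.651, -3.824), k4=(0.632, -3.776); state += dt/6·(k1+2k2+2k3+k4)
t=0.010: state=(1.667, 0.632)
t=0.020: state=(1.673, 0.594)
t=0.030: state=(1.678, 0.558)
continuing one RK4 step at a time; state shown every 50 steps (Δt=0.5):
t=0.500: state=(1.689, -0.286)
t=1.000: state=(1.486, -0.502)
t=1.500: state=(1.185, -0.726)
t=2.000: state=(0.707, -1.288)
t=2.500: state=(-0.316, -3.105)
t=3.000: state=(-1.844, -1.494)
t=3.500: state=(-1.991, 0.238)
t=4.000: state=(-1.827, 0.381)
t=4.500: state=(-1.616, 0.465)
t=5.000: state=(-1.352, 0.609)
t=5.500: state=(-0.978, 0.940)
t=6.000: state=(-0.301, 1.984)
t=6.500: state=(1.211, 3.507)
t=7.000: state=(2.016, 0.113)
t=7.500: state=(1.916, -0.337)
t=8.000: state=(1.726, -0.420)
t=8.500: state=(1.491, -0.526)
t=9.000: state=(1.183, -0.737)
t=9.240: state=(0.984, -0.932)

(x, y) = (0.984, -0.932)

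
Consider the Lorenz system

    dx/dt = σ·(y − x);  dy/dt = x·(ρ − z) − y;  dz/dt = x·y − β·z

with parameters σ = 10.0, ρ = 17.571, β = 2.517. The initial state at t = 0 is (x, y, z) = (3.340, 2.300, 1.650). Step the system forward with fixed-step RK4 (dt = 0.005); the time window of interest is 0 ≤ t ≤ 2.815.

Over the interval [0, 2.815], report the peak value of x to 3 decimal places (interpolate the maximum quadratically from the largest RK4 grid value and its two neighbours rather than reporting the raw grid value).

max x = 13.234

t=0.000: state=(3.340, 2.300, 1.650)
step 1 (dt=0.005): k1=(-10.400, 50.876, 3.529), k2=(-8.868, 50.306, 3.868), k3=(-8.921, 50.365, 3.871), k4=(-7.436, 49.850, 4.208); state += dt/6·(k1+2k2+2k3+k4)
t=0.005: state=(3.295, 2.552, 1.669)
t=0.010: state=(3.265, 2.799, 1.692)
t=0.015: state=(3.249, 3.043, 1.718)
continuing one RK4 step at a time; state shown every 20 steps (Δt=0.1):
t=0.100: state=(4.504, 7.390, 2.893)
t=0.200: state=(8.754, 14.085, 8.685)
t=0.300: state=(13.113, 14.650, 22.436)
t=0.400: state=(9.894, 3.105, 27.172)
t=0.500: state=(3.405, -1.635, 21.288)
t=0.600: state=(0.118, -1.753, 16.327)
t=0.700: state=(-1.050, -1.788, 12.783)
t=0.800: state=(-1.724, -2.450, 10.198)
t=0.900: state=(-2.678, -3.939, 8.544)
t=1.000: state=(-4.397, -6.642, 8.291)
t=1.100: state=(-7.205, -10.470, 10.916)
t=1.200: state=(-10.183, -12.201, 17.777)
t=1.300: state=(-9.997, -7.505, 23.270)
t=1.400: state=(-6.400, -2.567, 21.578)
t=1.500: state=(-3.393, -1.351, 17.510)
t=1.600: state=(-2.187, -1.678, 13.952)
t=1.700: state=(-2.154, -2.530, 11.233)
t=1.800: state=(-2.897, -4.023, 9.452)
t=1.900: state=(-4.480, -6.564, 9.067)
t=2.000: state=(-7.065, -10.046, 11.363)
t=2.100: state=(-9.795, -11.702, 17.422)
t=2.200: state=(-9.803, -7.776, 22.564)
t=2.300: state=(-6.665, -3.164, 21.405)
t=2.400: state=(-3.824, -1.823, 17.673)
t=2.500: state=(-2.624, -2.116, 14.255)
t=2.600: state=(-2.618, -3.055, 11.658)
t=2.700: state=(-3.455, -4.704, 10.089)
t=2.800: state=(-5.162, -7.340, 10.137)
t=2.815: state=(-5.499, -7.812, 10.356)
largest grid value and its neighbours: x(0.310)=13.21841, x(0.315)=13.23381, x(0.320)=13.22344
parabola through these three points peaks at t≈0.315 with x≈13.23393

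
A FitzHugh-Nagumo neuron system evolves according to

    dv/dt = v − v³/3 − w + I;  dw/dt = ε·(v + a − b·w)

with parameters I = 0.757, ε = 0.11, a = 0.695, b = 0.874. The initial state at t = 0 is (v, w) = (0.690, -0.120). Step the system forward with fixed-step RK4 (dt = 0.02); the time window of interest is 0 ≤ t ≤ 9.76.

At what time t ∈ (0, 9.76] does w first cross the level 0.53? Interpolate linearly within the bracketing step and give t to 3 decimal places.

t=0.000: state=(0.690, -0.120)
step 1 (dt=0.02): k1=(1.457, 0.164), k2=(1.463, 0.165), k3=(1.463, 0.165), k4=(1.469, 0.167); state += dt/6·(k1+2k2+2k3+k4)
t=0.020: state=(0.719, -0.117)
t=0.040: state=(0.749, -0.113)
t=0.060: state=(0.778, -0.110)
continuing one RK4 step at a time; state shown every 25 steps (Δt=0.5):
t=0.500: state=(1.413, -0.020)
t=1.000: state=(1.829, 0.107)
t=1.500: state=(1.931, 0.241)
t=2.000: state=(1.922, 0.371)
t=2.500: state=(1.885, 0.493)
t=2.640: state=(1.873, 0.526)
next step: t=2.660: state=(1.871, 0.531) — w has crossed 0.53
linear interpolation between t=2.640 (0.52606) and t=2.660 (0.53069) → t≈2.657

t = 2.657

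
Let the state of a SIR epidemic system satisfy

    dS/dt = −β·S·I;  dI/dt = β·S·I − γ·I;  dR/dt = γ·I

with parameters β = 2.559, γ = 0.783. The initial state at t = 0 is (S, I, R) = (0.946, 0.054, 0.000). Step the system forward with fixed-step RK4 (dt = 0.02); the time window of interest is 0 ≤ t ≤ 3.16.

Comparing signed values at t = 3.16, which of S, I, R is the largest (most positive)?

largest component: R

t=0.000: state=(0.946, 0.054, 0.000)
step 1 (dt=0.02): k1=(-0.131, 0.088, 0.042), k2=(-0.133, 0.090, 0.043), k3=(-0.133, 0.090, 0.043), k4=(-0.135, 0.091, 0.044); state += dt/6·(k1+2k2+2k3+k4)
t=0.020: state=(0.943, 0.056, 0.001)
t=0.040: state=(0.941, 0.058, 0.002)
t=0.060: state=(0.938, 0.060, 0.003)
continuing one RK4 step at a time; state shown every 10 steps (Δt=0.2):
t=0.200: state=(0.916, 0.074, 0.010)
t=0.400: state=(0.876, 0.101, 0.024)
t=0.600: state=(0.825, 0.133, 0.042)
t=0.800: state=(0.764, 0.171, 0.066)
t=1.000: state=(0.692, 0.212, 0.096)
t=1.200: state=(0.615, 0.253, 0.132)
t=1.400: state=(0.534, 0.291, 0.175)
t=1.600: state=(0.457, 0.320, 0.223)
t=1.800: state=(0.386, 0.340, 0.275)
t=2.000: state=(0.323, 0.348, 0.329)
t=2.200: state=(0.271, 0.346, 0.383)
t=2.400: state=(0.227, 0.336, 0.437)
t=2.600: state=(0.192, 0.320, 0.488)
t=2.800: state=(0.164, 0.300, 0.537)
t=3.000: state=(0.141, 0.277, 0.582)
t=3.160: state=(0.127, 0.258, 0.615)
compare at T: S=0.127, I=0.258, R=0.615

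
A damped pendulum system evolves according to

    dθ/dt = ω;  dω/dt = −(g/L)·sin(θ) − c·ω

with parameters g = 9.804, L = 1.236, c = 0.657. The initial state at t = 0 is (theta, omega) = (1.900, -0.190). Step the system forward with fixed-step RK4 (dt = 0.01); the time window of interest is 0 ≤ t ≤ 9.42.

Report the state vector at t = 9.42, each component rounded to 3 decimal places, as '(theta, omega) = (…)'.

t=0.000: state=(1.900, -0.190)
step 1 (dt=0.01): k1=(-0.190, -7.381), k2=(-0.227, -7.359), k3=(-0.227, -7.360), k4=(-0.264, -7.339); state += dt/6·(k1+2k2+2k3+k4)
t=0.010: state=(1.898, -0.264)
t=0.020: state=(1.895, -0.337)
t=0.030: state=(1.891, -0.410)
continuing one RK4 step at a time; state shown every 50 steps (Δt=0.5):
t=0.500: state=(0.954, -3.378)
t=1.000: state=(-0.757, -2.444)
t=1.500: state=(-1.049, 1.181)
t=2.000: state=(0.038, 2.473)
t=2.500: state=(0.763, 0.130)
t=3.000: state=(0.264, -1.734)
t=3.500: state=(-0.455, -0.720)
t=4.000: state=(-0.341, 1.005)
t=4.500: state=(0.216, 0.856)
t=5.000: state=(0.312, -0.457)
t=5.500: state=(-0.059, -0.761)
t=6.000: state=(-0.242, 0.100)
t=6.500: state=(-0.030, 0.578)
t=7.000: state=(0.166, 0.100)
t=7.500: state=(0.071, -0.387)
t=8.000: state=(-0.098, -0.186)
t=8.500: state=(-0.080, 0.224)
t=9.000: state=(0.048, 0.199)
t=9.420: state=(0.078, -0.060)

(theta, omega) = (0.078, -0.060)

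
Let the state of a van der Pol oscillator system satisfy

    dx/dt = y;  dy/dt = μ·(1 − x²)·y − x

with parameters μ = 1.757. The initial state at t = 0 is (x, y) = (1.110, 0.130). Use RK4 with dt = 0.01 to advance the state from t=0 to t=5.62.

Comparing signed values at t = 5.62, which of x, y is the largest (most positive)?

t=0.000: state=(1.110, 0.130)
step 1 (dt=0.01): k1=(0.130, -1.163), k2=(0.124, -1.162), k3=(0.124, -1.162), k4=(0.118, -1.160); state += dt/6·(k1+2k2+2k3+k4)
t=0.010: state=(1.111, 0.118)
t=0.020: state=(1.112, 0.107)
t=0.030: state=(1.113, 0.095)
continuing one RK4 step at a time; state shown every 20 steps (Δt=0.2):
t=0.200: state=(1.113, -0.094)
t=0.400: state=(1.074, -0.300)
t=0.600: state=(0.994, -0.498)
t=0.800: state=(0.873, -0.712)
t=1.000: state=(0.705, -0.982)
t=1.200: state=(0.473, -1.365)
t=1.400: state=(0.146, -1.943)
t=1.600: state=(-0.319, -2.725)
t=1.800: state=(-0.927, -3.223)
t=2.000: state=(-1.517, -2.434)
t=2.200: state=(-1.856, -0.990)
t=2.400: state=(-1.957, -0.138)
t=2.600: state=(-1.945, 0.197)
t=2.800: state=(-1.891, 0.326)
t=3.000: state=(-1.819, 0.388)
t=3.200: state=(-1.737, 0.432)
t=3.400: state=(-1.646, 0.474)
t=3.600: state=(-1.547, 0.523)
t=3.800: state=(-1.436, 0.583)
t=4.000: state=(-1.312, 0.664)
t=4.200: state=(-1.169, 0.776)
t=4.400: state=(-0.998, 0.941)
t=4.600: state=(-0.787, 1.195)
t=4.800: state=(-0.510, 1.604)
t=5.000: state=(-0.128, 2.265)
t=5.200: state=(0.412, 3.146)
t=5.400: state=(1.096, 3.468)
t=5.600: state=(1.684, 2.193)
t=5.620: state=(1.726, 2.017)
compare at T: x=1.726, y=2.017

largest component: y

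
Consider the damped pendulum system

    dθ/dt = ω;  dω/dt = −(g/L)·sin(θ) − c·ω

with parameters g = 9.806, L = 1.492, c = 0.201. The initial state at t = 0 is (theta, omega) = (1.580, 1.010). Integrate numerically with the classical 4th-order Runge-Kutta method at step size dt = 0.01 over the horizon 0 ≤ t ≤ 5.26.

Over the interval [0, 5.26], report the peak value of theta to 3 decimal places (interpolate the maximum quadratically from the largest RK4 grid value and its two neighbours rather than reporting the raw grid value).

t=0.000: state=(1.580, 1.010)
step 1 (dt=0.01): k1=(1.010, -6.775), k2=(0.976, -6.768), k3=(0.976, -6.768), k4=(0.942, -6.761); state += dt/6·(k1+2k2+2k3+k4)
t=0.010: state=(1.590, 0.942)
t=0.020: state=(1.599, 0.875)
t=0.030: state=(1.607, 0.807)
continuing one RK4 step at a time; state shown every 20 steps (Δt=0.2):
t=0.200: state=(1.649, -0.315)
t=0.400: state=(1.457, -1.589)
t=0.600: state=(1.020, -2.742)
t=0.800: state=(0.389, -3.464)
t=1.000: state=(-0.310, -3.373)
t=1.200: state=(-0.907, -2.497)
t=1.400: state=(-1.284, -1.247)
t=1.600: state=(-1.402, 0.063)
t=1.800: state=(-1.263, 1.317)
t=2.000: state=(-0.886, 2.402)
t=2.200: state=(-0.331, 3.044)
t=2.400: state=(0.281, 2.951)
t=2.600: state=(0.802, 2.162)
t=2.800: state=(1.122, 1.009)
t=3.000: state=(1.201, -0.222)
t=3.200: state=(1.038, -1.382)
t=3.400: state=(0.663, -2.302)
t=3.600: state=(0.150, -2.722)
t=3.800: state=(-0.379, -2.462)
t=4.000: state=(-0.796, -1.639)
t=4.200: state=(-1.017, -0.547)
t=4.400: state=(-1.013, 0.581)
t=4.600: state=(-0.793, 1.581)
t=4.800: state=(-0.403, 2.249)
t=5.000: state=(0.070, 2.373)
t=5.200: state=(0.506, 1.905)
t=5.260: state=(0.614, 1.673)
largest grid value and its neighbours: theta(0.140)=1.65570, theta(0.150)=1.65614, theta(0.160)=1.65592
parabola through these three points peaks at t≈0.152 with theta≈1.65615

max theta = 1.656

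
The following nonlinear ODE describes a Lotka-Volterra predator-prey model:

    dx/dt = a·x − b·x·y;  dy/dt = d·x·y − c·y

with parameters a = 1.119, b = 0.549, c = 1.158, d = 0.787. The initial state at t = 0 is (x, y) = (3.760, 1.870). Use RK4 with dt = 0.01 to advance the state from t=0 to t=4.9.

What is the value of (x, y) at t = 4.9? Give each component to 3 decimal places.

t=0.000: state=(3.760, 1.870)
step 1 (dt=0.01): k1=(0.347, 3.368), k2=(0.313, 3.401), k3=(0.312, 3.401), k4=(0.277, 3.434); state += dt/6·(k1+2k2+2k3+k4)
t=0.010: state=(3.763, 1.904)
t=0.020: state=(3.766, 1.939)
t=0.030: state=(3.767, 1.974)
continuing one RK4 step at a time; state shown every 20 steps (Δt=0.2):
t=0.200: state=(3.673, 2.674)
t=0.400: state=(3.246, 3.673)
t=0.600: state=(2.571, 4.613)
t=0.800: state=(1.870, 5.185)
t=1.000: state=(1.312, 5.270)
t=1.200: state=(0.932, 4.977)
t=1.400: state=(0.693, 4.480)
t=1.600: state=(0.547, 3.915)
t=1.800: state=(0.459, 3.359)
t=2.000: state=(0.408, 2.852)
t=2.200: state=(0.383, 2.407)
t=2.400: state=(0.376, 2.026)
t=2.600: state=(0.383, 1.706)
t=2.800: state=(0.403, 1.439)
t=3.000: state=(0.436, 1.220)
t=3.200: state=(0.482, 1.040)
t=3.400: state=(0.542, 0.894)
t=3.600: state=(0.619, 0.777)
t=3.800: state=(0.715, 0.684)
t=4.000: state=(0.833, 0.613)
t=4.200: state=(0.977, 0.560)
t=4.400: state=(1.151, 0.525)
t=4.600: state=(1.361, 0.508)
t=4.800: state=(1.610, 0.508)
t=4.900: state=(1.751, 0.517)

(x, y) = (1.751, 0.517)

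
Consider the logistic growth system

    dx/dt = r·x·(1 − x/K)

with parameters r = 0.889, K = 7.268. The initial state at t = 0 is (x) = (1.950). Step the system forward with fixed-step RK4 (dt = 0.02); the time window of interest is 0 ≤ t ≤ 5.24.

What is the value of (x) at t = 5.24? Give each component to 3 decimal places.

t=0.000: state=(1.950)
step 1 (dt=0.02): k1=(1.268), k2=(1.274), k3=(1.274), k4=(1.279); state += dt/6·(k1+2k2+2k3+k4)
t=0.020: state=(1.975)
t=0.040: state=(2.001)
t=0.060: state=(2.027)
continuing one RK4 step at a time; state shown every 10 steps (Δt=0.2):
t=0.200: state=(2.214)
t=0.400: state=(2.497)
t=0.600: state=(2.796)
t=0.800: state=(3.107)
t=1.000: state=(3.427)
t=1.200: state=(3.749)
t=1.400: state=(4.070)
t=1.600: state=(4.385)
t=1.800: state=(4.688)
t=2.000: state=(4.975)
t=2.200: state=(5.245)
t=2.400: state=(5.494)
t=2.600: state=(5.721)
t=2.800: state=(5.927)
t=3.000: state=(6.110)
t=3.200: state=(6.273)
t=3.400: state=(6.416)
t=3.600: state=(6.541)
t=3.800: state=(6.649)
t=4.000: state=(6.743)
t=4.200: state=(6.823)
t=4.400: state=(6.892)
t=4.600: state=(6.951)
t=4.800: state=(7.000)
t=5.000: state=(7.043)
t=5.200: state=(7.078)
t=5.240: state=(7.085)

(x) = (7.085)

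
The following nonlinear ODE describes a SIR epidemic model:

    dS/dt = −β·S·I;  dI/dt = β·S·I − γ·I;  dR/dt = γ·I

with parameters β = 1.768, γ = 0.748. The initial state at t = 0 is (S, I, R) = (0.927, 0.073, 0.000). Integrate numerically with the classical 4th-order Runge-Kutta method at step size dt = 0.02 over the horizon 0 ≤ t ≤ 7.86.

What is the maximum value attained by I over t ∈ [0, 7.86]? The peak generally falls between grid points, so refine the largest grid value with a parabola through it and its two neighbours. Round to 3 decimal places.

t=0.000: state=(0.927, 0.073, 0.000)
step 1 (dt=0.02): k1=(-0.120, 0.065, 0.055), k2=(-0.121, 0.065, 0.055), k3=(-0.121, 0.065, 0.055), k4=(-0.121, 0.066, 0.056); state += dt/6·(k1+2k2+2k3+k4)
t=0.020: state=(0.925, 0.074, 0.001)
t=0.040: state=(0.922, 0.076, 0.002)
t=0.060: state=(0.920, 0.077, 0.003)
continuing one RK4 step at a time; state shown every 25 steps (Δt=0.5):
t=0.500: state=(0.855, 0.111, 0.034)
t=1.000: state=(0.761, 0.156, 0.084)
t=1.500: state=(0.650, 0.200, 0.150)
t=2.000: state=(0.536, 0.232, 0.232)
t=2.500: state=(0.433, 0.245, 0.322)
t=3.000: state=(0.350, 0.238, 0.412)
t=3.500: state=(0.286, 0.216, 0.498)
t=4.000: state=(0.239, 0.188, 0.573)
t=4.500: state=(0.205, 0.157, 0.638)
t=5.000: state=(0.181, 0.128, 0.691)
t=5.500: state=(0.164, 0.102, 0.734)
t=6.000: state=(0.151, 0.081, 0.768)
t=6.500: state=(0.142, 0.063, 0.795)
t=7.000: state=(0.135, 0.049, 0.816)
t=7.500: state=(0.130, 0.038, 0.832)
t=7.860: state=(0.127, 0.032, 0.842)
largest grid value and its neighbours: I(2.540)=0.24505, I(2.560)=0.24506, I(2.580)=0.24504
parabola through these three points peaks at t≈2.556 with I≈0.24506

max I = 0.245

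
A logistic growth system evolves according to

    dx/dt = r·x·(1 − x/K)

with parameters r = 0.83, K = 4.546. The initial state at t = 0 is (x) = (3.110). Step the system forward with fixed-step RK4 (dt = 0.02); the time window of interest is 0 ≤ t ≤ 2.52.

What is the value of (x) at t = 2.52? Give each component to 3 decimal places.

(x) = (4.301)

t=0.000: state=(3.110)
step 1 (dt=0.02): k1=(0.815), k2=(0.813), k3=(0.813), k4=(0.810); state += dt/6·(k1+2k2+2k3+k4)
t=0.020: state=(3.126)
t=0.040: state=(3.142)
t=0.060: state=(3.158)
continuing one RK4 step at a time; state shown every 5 steps (Δt=0.1):
t=0.100: state=(3.190)
t=0.200: state=(3.268)
t=0.300: state=(3.343)
t=0.400: state=(3.415)
t=0.500: state=(3.484)
t=0.600: state=(3.550)
t=0.700: state=(3.613)
t=0.800: state=(3.673)
t=0.900: state=(3.730)
t=1.000: state=(3.784)
t=1.100: state=(3.835)
t=1.200: state=(3.884)
t=1.300: state=(3.929)
t=1.400: state=(3.972)
t=1.500: state=(4.013)
t=1.600: state=(4.050)
t=1.700: state=(4.086)
t=1.800: state=(4.119)
t=1.900: state=(4.150)
t=2.000: state=(4.179)
t=2.100: state=(4.206)
t=2.200: state=(4.231)
t=2.300: state=(4.255)
t=2.400: state=(4.277)
t=2.500: state=(4.297)
t=2.520: state=(4.301)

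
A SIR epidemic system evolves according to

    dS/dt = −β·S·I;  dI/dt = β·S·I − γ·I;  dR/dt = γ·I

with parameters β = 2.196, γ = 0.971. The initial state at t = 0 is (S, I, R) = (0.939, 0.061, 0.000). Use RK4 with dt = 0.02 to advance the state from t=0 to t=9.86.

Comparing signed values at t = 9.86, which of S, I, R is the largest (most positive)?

t=0.000: state=(0.939, 0.061, 0.000)
step 1 (dt=0.02): k1=(-0.126, 0.067, 0.059), k2=(-0.127, 0.067, 0.060), k3=(-0.127, 0.067, 0.060), k4=(-0.128, 0.068, 0.061); state += dt/6·(k1+2k2+2k3+k4)
t=0.020: state=(0.936, 0.062, 0.001)
t=0.040: state=(0.934, 0.064, 0.002)
t=0.060: state=(0.931, 0.065, 0.004)
continuing one RK4 step at a time; state shown every 25 steps (Δt=0.5):
t=0.500: state=(0.860, 0.101, 0.039)
t=1.000: state=(0.749, 0.151, 0.100)
t=1.500: state=(0.618, 0.197, 0.185)
t=2.000: state=(0.490, 0.222, 0.288)
t=2.500: state=(0.383, 0.221, 0.396)
t=3.000: state=(0.304, 0.197, 0.498)
t=3.500: state=(0.249, 0.164, 0.586)
t=4.000: state=(0.212, 0.130, 0.658)
t=4.500: state=(0.187, 0.100, 0.713)
t=5.000: state=(0.170, 0.075, 0.755)
t=5.500: state=(0.159, 0.055, 0.787)
t=6.000: state=(0.151, 0.040, 0.809)
t=6.500: state=(0.145, 0.029, 0.826)
t=7.000: state=(0.141, 0.021, 0.838)
t=7.500: state=(0.138, 0.015, 0.847)
t=8.000: state=(0.136, 0.011, 0.853)
t=8.500: state=(0.135, 0.008, 0.857)
t=9.000: state=(0.134, 0.005, 0.860)
t=9.500: state=(0.133, 0.004, 0.863)
t=9.860: state=(0.133, 0.003, 0.864)
compare at T: S=0.133, I=0.003, R=0.864

largest component: R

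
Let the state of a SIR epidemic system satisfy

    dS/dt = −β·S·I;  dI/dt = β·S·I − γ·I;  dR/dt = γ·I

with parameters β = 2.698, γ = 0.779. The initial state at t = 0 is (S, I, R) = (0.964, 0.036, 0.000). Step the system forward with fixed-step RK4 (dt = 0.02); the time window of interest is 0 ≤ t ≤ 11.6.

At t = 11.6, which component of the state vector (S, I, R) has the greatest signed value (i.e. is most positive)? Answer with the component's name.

t=0.000: state=(0.964, 0.036, 0.000)
step 1 (dt=0.02): k1=(-0.094, 0.066, 0.028), k2=(-0.095, 0.067, 0.029), k3=(-0.095, 0.067, 0.029), k4=(-0.097, 0.068, 0.029); state += dt/6·(k1+2k2+2k3+k4)
t=0.020: state=(0.962, 0.037, 0.001)
t=0.040: state=(0.960, 0.039, 0.001)
t=0.060: state=(0.958, 0.040, 0.002)
continuing one RK4 step at a time; state shown every 25 steps (Δt=0.5):
t=0.500: state=(0.892, 0.086, 0.023)
t=1.000: state=(0.750, 0.177, 0.072)
t=1.500: state=(0.547, 0.289, 0.164)
t=2.000: state=(0.351, 0.357, 0.292)
t=2.500: state=(0.216, 0.352, 0.432)
t=3.000: state=(0.138, 0.301, 0.560)
t=3.500: state=(0.096, 0.238, 0.665)
t=4.000: state=(0.073, 0.181, 0.747)
t=4.500: state=(0.059, 0.134, 0.808)
t=5.000: state=(0.050, 0.097, 0.852)
t=5.500: state=(0.045, 0.070, 0.885)
t=6.000: state=(0.042, 0.051, 0.908)
t=6.500: state=(0.039, 0.036, 0.925)
t=7.000: state=(0.038, 0.026, 0.937)
t=7.500: state=(0.037, 0.018, 0.945)
t=8.000: state=(0.036, 0.013, 0.951)
t=8.500: state=(0.035, 0.009, 0.955)
t=9.000: state=(0.035, 0.007, 0.959)
t=9.500: state=(0.035, 0.005, 0.961)
t=10.000: state=(0.034, 0.003, 0.962)
t=10.500: state=(0.034, 0.002, 0.963)
t=11.000: state=(0.034, 0.002, 0.964)
t=11.500: state=(0.034, 0.001, 0.965)
t=11.600: state=(0.034, 0.001, 0.965)
compare at T: S=0.034, I=0.001, R=0.965

largest component: R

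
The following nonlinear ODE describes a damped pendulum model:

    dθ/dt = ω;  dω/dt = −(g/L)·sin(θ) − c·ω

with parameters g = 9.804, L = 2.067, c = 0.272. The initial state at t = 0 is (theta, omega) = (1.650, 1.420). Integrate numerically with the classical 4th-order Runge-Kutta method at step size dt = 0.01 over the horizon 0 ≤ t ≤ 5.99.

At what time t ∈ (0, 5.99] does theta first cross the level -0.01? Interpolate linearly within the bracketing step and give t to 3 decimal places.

t=0.000: state=(1.650, 1.420)
step 1 (dt=0.01): k1=(1.420, -5.114), k2=(1.394, -5.105), k3=(1.394, -5.105), k4=(1.369, -5.095); state += dt/6·(k1+2k2+2k3+k4)
t=0.010: state=(1.664, 1.369)
t=0.020: state=(1.677, 1.318)
t=0.030: state=(1.690, 1.267)
continuing one RK4 step at a time; state shown every 20 steps (Δt=0.2):
t=0.200: state=(1.835, 0.439)
t=0.400: state=(1.830, -0.472)
t=0.600: state=(1.648, -1.354)
t=0.800: state=(1.291, -2.197)
t=1.000: state=(0.780, -2.870)
t=1.200: state=(0.170, -3.135)
t=1.250: state=(0.014, -3.115)
next step: t=1.260: state=(-0.017, -3.106) — theta has crossed -0.01
linear interpolation between t=1.250 (0.01404) and t=1.260 (-0.01706) → t≈1.258

t = 1.258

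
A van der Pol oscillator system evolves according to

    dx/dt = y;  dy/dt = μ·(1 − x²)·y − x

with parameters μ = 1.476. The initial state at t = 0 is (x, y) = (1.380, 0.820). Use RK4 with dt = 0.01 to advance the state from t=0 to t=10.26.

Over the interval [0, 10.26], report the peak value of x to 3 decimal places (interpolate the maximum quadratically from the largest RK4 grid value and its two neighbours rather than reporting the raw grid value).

max x = 2.015

t=0.000: state=(1.380, 0.820)
step 1 (dt=0.01): k1=(0.820, -2.475), k2=(0.808, -2.476), k3=(0.808, -2.475), k4=(0.795, -2.476); state += dt/6·(k1+2k2+2k3+k4)
t=0.010: state=(1.388, 0.795)
t=0.020: state=(1.396, 0.770)
t=0.030: state=(1.403, 0.746)
continuing one RK4 step at a time; state shown every 50 steps (Δt=0.5):
t=0.500: state=(1.518, -0.150)
t=1.000: state=(1.325, -0.578)
t=1.500: state=(0.943, -0.985)
t=2.000: state=(0.257, -1.913)
t=2.500: state=(-1.076, -3.082)
t=3.000: state=(-1.974, -0.413)
t=3.500: state=(-1.922, 0.363)
t=4.000: state=(-1.698, 0.517)
t=4.500: state=(-1.402, 0.680)
t=5.000: state=(-0.991, 1.014)
t=5.500: state=(-0.298, 1.912)
t=6.000: state=(1.046, 3.162)
t=6.500: state=(1.984, 0.446)
t=7.000: state=(1.938, -0.358)
t=7.500: state=(1.717, -0.510)
t=8.000: state=(1.427, -0.665)
t=8.500: state=(1.027, -0.979)
t=9.000: state=(0.365, -1.811)
t=9.500: state=(-0.931, -3.195)
t=10.000: state=(-1.965, -0.599)
t=10.260: state=(-2.011, 0.119)
largest grid value and its neighbours: x(6.640)=2.01468, x(6.650)=2.01488, x(6.660)=2.01487
parabola through these three points peaks at t≈6.655 with x≈2.01490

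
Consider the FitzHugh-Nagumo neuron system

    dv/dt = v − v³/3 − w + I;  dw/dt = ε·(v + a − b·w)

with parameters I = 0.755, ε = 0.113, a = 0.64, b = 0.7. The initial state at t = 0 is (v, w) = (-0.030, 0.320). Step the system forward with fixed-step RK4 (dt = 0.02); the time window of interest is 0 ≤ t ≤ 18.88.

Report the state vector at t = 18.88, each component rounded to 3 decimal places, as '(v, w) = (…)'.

t=0.000: state=(-0.030, 0.320)
step 1 (dt=0.02): k1=(0.405, 0.044), k2=(0.409, 0.044), k3=(0.409, 0.044), k4=(0.412, 0.044); state += dt/6·(k1+2k2+2k3+k4)
t=0.020: state=(-0.022, 0.321)
t=0.040: state=(-0.014, 0.322)
t=0.060: state=(-0.005, 0.323)
continuing one RK4 step at a time; state shown every 50 steps (Δt=1):
t=1.000: state=(0.607, 0.392)
t=2.000: state=(1.486, 0.549)
t=3.000: state=(1.726, 0.757)
t=4.000: state=(1.672, 0.954)
t=5.000: state=(1.576, 1.128)
t=6.000: state=(1.470, 1.277)
t=7.000: state=(1.354, 1.403)
t=8.000: state=(1.225, 1.506)
t=9.000: state=(1.072, 1.586)
t=10.000: state=(0.875, 1.641)
t=11.000: state=(0.571, 1.666)
t=12.000: state=(-0.044, 1.641)
t=13.000: state=(-1.338, 1.514)
t=14.000: state=(-1.923, 1.280)
t=15.000: state=(-1.892, 1.043)
t=16.000: state=(-1.809, 0.833)
t=17.000: state=(-1.722, 0.647)
t=18.000: state=(-1.633, 0.485)
t=18.880: state=(-1.554, 0.361)

(v, w) = (-1.554, 0.361)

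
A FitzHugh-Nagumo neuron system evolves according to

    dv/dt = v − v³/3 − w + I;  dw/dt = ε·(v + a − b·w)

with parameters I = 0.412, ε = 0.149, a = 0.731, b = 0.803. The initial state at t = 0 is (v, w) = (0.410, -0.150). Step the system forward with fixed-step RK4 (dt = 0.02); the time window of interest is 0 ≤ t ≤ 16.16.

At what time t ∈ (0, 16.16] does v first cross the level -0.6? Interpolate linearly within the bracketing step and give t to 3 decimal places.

t = 8.951

t=0.000: state=(0.410, -0.150)
step 1 (dt=0.02): k1=(0.949, 0.188), k2=(0.955, 0.189), k3=(0.955, 0.189), k4=(0.961, 0.190); state += dt/6·(k1+2k2+2k3+k4)
t=0.020: state=(0.429, -0.146)
t=0.040: state=(0.448, -0.142)
t=0.060: state=(0.468, -0.139)
continuing one RK4 step at a time; state shown every 50 steps (Δt=1):
t=1.000: state=(1.432, 0.102)
t=2.000: state=(1.729, 0.425)
t=3.000: state=(1.639, 0.717)
t=4.000: state=(1.490, 0.959)
t=5.000: state=(1.319, 1.151)
t=6.000: state=(1.114, 1.295)
t=7.000: state=(0.840, 1.389)
t=8.000: state=(0.378, 1.424)
t=8.940: state=(-0.584, 1.363)
next step: t=8.960: state=(-0.613, 1.360) — v has crossed -0.6
linear interpolation between t=8.940 (-0.58389) and t=8.960 (-0.61343) → t≈8.951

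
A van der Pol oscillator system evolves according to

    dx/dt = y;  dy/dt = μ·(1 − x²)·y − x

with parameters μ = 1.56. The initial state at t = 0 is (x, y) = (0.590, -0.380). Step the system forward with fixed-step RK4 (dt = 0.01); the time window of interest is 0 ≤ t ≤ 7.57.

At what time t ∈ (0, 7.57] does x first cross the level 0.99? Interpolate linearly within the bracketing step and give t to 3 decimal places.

t=0.000: state=(0.590, -0.380)
step 1 (dt=0.01): k1=(-0.380, -0.976), k2=(-0.385, -0.981), k3=(-0.385, -0.981), k4=(-0.390, -0.985); state += dt/6·(k1+2k2+2k3+k4)
t=0.010: state=(0.586, -0.390)
t=0.020: state=(0.582, -0.400)
t=0.030: state=(0.578, -0.410)
continuing one RK4 step at a time; state shown every 25 steps (Δt=0.25):
t=0.250: state=(0.462, -0.657)
t=0.500: state=(0.253, -1.031)
t=0.750: state=(-0.066, -1.546)
t=1.000: state=(-0.526, -2.118)
t=1.250: state=(-1.085, -2.201)
t=1.500: state=(-1.542, -1.339)
t=1.750: state=(-1.748, -0.374)
t=2.000: state=(-1.769, 0.137)
t=2.250: state=(-1.702, 0.364)
t=2.500: state=(-1.595, 0.488)
t=2.750: state=(-1.460, 0.590)
t=3.000: state=(-1.298, 0.708)
t=3.250: state=(-1.102, 0.873)
t=3.500: state=(-0.854, 1.133)
t=3.750: state=(-0.521, 1.577)
t=4.000: state=(-0.040, 2.328)
t=4.250: state=(0.657, 3.195)
t=4.350: state=(0.983, 3.275)
next step: t=4.360: state=(1.016, 3.265) — x has crossed 0.99
linear interpolation between t=4.350 (0.98348) and t=4.360 (1.01618) → t≈4.352

t = 4.352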